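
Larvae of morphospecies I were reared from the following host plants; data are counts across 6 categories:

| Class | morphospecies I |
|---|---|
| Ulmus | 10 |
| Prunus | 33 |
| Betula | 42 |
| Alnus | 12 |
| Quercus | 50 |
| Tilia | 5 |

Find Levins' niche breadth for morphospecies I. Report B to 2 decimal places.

Proportions for morphospecies I (n=152): 10/152=0.0658, 33/152=0.2171, 42/152=0.2763, 12/152=0.0789, 50/152=0.3289, 5/152=0.0329
Σpᵢ² = 0.0658² + 0.2171² + 0.2763² + 0.0789² + 0.3289² + 0.0329² = 0.004330 + 0.047132 + 0.076342 + 0.006225 + 0.108175 + 0.001082 = 0.243286
B = 1 / 0.243286 = 4.1104

4.11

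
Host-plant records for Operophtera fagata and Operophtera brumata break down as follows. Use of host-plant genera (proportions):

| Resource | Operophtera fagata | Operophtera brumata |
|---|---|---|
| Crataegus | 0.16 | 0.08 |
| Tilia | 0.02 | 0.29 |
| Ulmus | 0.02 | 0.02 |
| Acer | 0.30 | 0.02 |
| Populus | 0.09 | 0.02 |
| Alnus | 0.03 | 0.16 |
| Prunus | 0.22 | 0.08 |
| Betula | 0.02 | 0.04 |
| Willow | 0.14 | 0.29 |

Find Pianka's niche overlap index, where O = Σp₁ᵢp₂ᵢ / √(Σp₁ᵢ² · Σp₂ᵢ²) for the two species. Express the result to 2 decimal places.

0.45

Σ p₁ᵢp₂ᵢ = 0.0128 + 0.0058 + 0.0004 + 0.0060 + 0.0018 + 0.0048 + 0.0176 + 0.0008 + 0.0406 = 0.0906
Σp_1ᵢ² = 0.16² + 0.02² + 0.02² + 0.30² + 0.09² + 0.03² + 0.22² + 0.02² + 0.14² = 0.0256 + 0.0004 + 0.0004 + 0.0900 + 0.0081 + 0.0009 + 0.0484 + 0.0004 + 0.0196 = 0.1938
Σp_2ᵢ² = 0.08² + 0.29² + 0.02² + 0.02² + 0.02² + 0.16² + 0.08² + 0.04² + 0.29² = 0.0064 + 0.0841 + 0.0004 + 0.0004 + 0.0004 + 0.0256 + 0.0064 + 0.0016 + 0.0841 = 0.2094
O = 0.0906 / √(0.1938 × 0.2094) = 0.0906 / 0.20145 = 0.4497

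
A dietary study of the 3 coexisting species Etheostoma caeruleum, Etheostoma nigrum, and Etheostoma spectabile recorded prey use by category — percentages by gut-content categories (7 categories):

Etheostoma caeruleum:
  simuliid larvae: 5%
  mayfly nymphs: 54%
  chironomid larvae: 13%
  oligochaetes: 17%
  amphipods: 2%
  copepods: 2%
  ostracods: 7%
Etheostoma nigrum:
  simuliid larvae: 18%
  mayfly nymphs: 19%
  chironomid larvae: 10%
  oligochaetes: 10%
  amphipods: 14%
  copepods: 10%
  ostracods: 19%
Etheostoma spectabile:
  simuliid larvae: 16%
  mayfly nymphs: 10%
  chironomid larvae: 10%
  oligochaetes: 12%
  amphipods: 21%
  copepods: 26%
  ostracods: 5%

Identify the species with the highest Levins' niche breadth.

Etheostoma nigrum

Convert percentages to proportions (divide by 100).
Σp_caerᵢ² = 0.05² + 0.54² + 0.13² + 0.17² + 0.02² + 0.02² + 0.07² = 0.0025 + 0.2916 + 0.0169 + 0.0289 + 0.0004 + 0.0004 + 0.0049 = 0.3456
B_caer = 1 / 0.3456 = 2.8935
Σp_nigrᵢ² = 0.18² + 0.19² + 0.10² + 0.10² + 0.14² + 0.10² + 0.19² = 0.0324 + 0.0361 + 0.0100 + 0.0100 + 0.0196 + 0.0100 + 0.0361 = 0.1542
B_nigr = 1 / 0.1542 = 6.4851
Σp_specᵢ² = 0.16² + 0.10² + 0.10² + 0.12² + 0.21² + 0.26² + 0.05² = 0.0256 + 0.0100 + 0.0100 + 0.0144 + 0.0441 + 0.0676 + 0.0025 = 0.1742
B_spec = 1 / 0.1742 = 5.7405
Highest B → broadest niche (most generalist): Etheostoma nigrum (B = 6.49).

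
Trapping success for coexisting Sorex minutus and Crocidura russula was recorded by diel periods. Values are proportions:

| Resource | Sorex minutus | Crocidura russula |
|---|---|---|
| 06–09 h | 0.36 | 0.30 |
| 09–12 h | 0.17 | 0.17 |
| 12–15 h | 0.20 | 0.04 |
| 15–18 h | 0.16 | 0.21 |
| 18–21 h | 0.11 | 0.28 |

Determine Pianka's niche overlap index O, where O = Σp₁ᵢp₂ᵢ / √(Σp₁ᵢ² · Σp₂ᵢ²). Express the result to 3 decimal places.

0.874

Σ p₁ᵢp₂ᵢ = 0.1080 + 0.0289 + 0.0080 + 0.0336 + 0.0308 = 0.2093
Σp_1ᵢ² = 0.36² + 0.17² + 0.20² + 0.16² + 0.11² = 0.1296 + 0.0289 + 0.0400 + 0.0256 + 0.0121 = 0.2362
Σp_2ᵢ² = 0.30² + 0.17² + 0.04² + 0.21² + 0.28² = 0.0900 + 0.0289 + 0.0016 + 0.0441 + 0.0784 = 0.2430
O = 0.2093 / √(0.2362 × 0.2430) = 0.2093 / 0.239576 = 0.87363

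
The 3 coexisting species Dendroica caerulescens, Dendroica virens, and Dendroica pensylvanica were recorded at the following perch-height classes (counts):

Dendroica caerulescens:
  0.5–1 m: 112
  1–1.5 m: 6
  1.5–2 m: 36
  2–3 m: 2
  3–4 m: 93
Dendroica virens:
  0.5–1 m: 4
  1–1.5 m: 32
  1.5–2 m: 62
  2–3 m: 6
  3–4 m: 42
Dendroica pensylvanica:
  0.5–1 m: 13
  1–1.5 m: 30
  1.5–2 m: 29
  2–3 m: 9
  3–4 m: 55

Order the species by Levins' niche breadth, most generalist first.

Dendroica pensylvanica > Dendroica virens > Dendroica caerulescens

Proportions for Dendroica caerulescens (n=249): 112/249=0.4498, 6/249=0.0241, 36/249=0.1446, 2/249=0.0080, 93/249=0.3735
Proportions for Dendroica virens (n=146): 4/146=0.0274, 32/146=0.2192, 62/146=0.4247, 6/146=0.0411, 42/146=0.2877
Proportions for Dendroica pensylvanica (n=136): 13/136=0.0956, 30/136=0.2206, 29/136=0.2132, 9/136=0.0662, 55/136=0.4044
Σp_caerᵢ² = 0.4498² + 0.0241² + 0.1446² + 0.0080² + 0.3735² = 0.202320 + 0.000581 + 0.020909 + 0.000064 + 0.139502 = 0.363376
B_caer = 1 / 0.363376 = 2.7520
Σp_vireᵢ² = 0.0274² + 0.2192² + 0.4247² + 0.0411² + 0.2877² = 0.000751 + 0.048049 + 0.180370 + 0.001689 + 0.082771 = 0.313630
B_vire = 1 / 0.313630 = 3.1885
Σp_pensᵢ² = 0.0956² + 0.2206² + 0.2132² + 0.0662² + 0.4044² = 0.009139 + 0.048664 + 0.045454 + 0.004382 + 0.163539 = 0.271178
B_pens = 1 / 0.271178 = 3.6876
Ranking by B (broadest → narrowest): Dendroica pensylvanica (3.69) > Dendroica virens (3.19) > Dendroica caerulescens (2.75)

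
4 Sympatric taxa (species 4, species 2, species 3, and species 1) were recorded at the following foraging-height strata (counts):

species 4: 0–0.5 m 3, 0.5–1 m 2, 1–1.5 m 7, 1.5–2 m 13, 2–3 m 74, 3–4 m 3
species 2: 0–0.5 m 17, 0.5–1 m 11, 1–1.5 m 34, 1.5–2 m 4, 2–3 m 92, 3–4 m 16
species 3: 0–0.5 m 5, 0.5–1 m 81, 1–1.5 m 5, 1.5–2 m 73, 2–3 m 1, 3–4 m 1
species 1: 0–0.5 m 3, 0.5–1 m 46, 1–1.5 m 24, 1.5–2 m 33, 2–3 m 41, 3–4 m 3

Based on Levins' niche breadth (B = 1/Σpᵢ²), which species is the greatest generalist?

species 1

Proportions for species 4 (n=102): 3/102=0.0294, 2/102=0.0196, 7/102=0.0686, 13/102=0.1275, 74/102=0.7255, 3/102=0.0294
Proportions for species 2 (n=174): 17/174=0.0977, 11/174=0.0632, 34/174=0.1954, 4/174=0.0230, 92/174=0.5287, 16/174=0.0920
Proportions for species 3 (n=166): 5/166=0.0301, 81/166=0.4880, 5/166=0.0301, 73/166=0.4398, 1/166=0.0060, 1/166=0.0060
Proportions for species 1 (n=150): 3/150=0.0200, 46/150=0.3067, 24/150=0.1600, 33/150=0.2200, 41/150=0.2733, 3/150=0.0200
Σp_4ᵢ² = 0.0294² + 0.0196² + 0.0686² + 0.1275² + 0.7255² + 0.0294² = 0.000864 + 0.000384 + 0.004706 + 0.016256 + 0.526350 + 0.000864 = 0.549424
B_4 = 1 / 0.549424 = 1.8201
Σp_2ᵢ² = 0.0977² + 0.0632² + 0.1954² + 0.0230² + 0.5287² + 0.0920² = 0.009545 + 0.003994 + 0.038181 + 0.000529 + 0.279524 + 0.008464 = 0.340237
B_2 = 1 / 0.340237 = 2.9391
Σp_3ᵢ² = 0.0301² + 0.4880² + 0.0301² + 0.4398² + 0.0060² + 0.0060² = 0.000906 + 0.238144 + 0.000906 + 0.193424 + 0.000036 + 0.000036 = 0.433452
B_3 = 1 / 0.433452 = 2.3071
Σp_1ᵢ² = 0.0200² + 0.3067² + 0.1600² + 0.2200² + 0.2733² + 0.0200² = 0.000400 + 0.094065 + 0.025600 + 0.048400 + 0.074693 + 0.000400 = 0.243558
B_1 = 1 / 0.243558 = 4.1058
Highest B → broadest niche (most generalist): species 1 (B = 4.11).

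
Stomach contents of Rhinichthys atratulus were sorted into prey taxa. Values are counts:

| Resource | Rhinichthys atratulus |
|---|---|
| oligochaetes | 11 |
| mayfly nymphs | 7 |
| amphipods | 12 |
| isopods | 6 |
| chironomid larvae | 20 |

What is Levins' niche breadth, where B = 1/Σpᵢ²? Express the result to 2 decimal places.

4.18

Proportions for Rhinichthys atratulus (n=56): 11/56=0.1964, 7/56=0.1250, 12/56=0.2143, 6/56=0.1071, 20/56=0.3571
Σpᵢ² = 0.1964² + 0.1250² + 0.2143² + 0.1071² + 0.3571² = 0.038573 + 0.015625 + 0.045924 + 0.011470 + 0.127520 = 0.239112
B = 1 / 0.239112 = 4.1821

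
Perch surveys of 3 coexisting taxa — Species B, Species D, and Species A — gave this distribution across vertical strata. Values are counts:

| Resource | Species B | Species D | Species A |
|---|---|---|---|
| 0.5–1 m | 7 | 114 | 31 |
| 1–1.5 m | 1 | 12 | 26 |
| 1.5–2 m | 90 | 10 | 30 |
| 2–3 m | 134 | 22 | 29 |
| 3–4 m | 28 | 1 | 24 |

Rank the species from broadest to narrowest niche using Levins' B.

Species A > Species B > Species D

Proportions for Species B (n=260): 7/260=0.0269, 1/260=0.0038, 90/260=0.3462, 134/260=0.5154, 28/260=0.1077
Proportions for Species D (n=159): 114/159=0.7170, 12/159=0.0755, 10/159=0.0629, 22/159=0.1384, 1/159=0.0063
Proportions for Species A (n=140): 31/140=0.2214, 26/140=0.1857, 30/140=0.2143, 29/140=0.2071, 24/140=0.1714
Σp_Bᵢ² = 0.0269² + 0.0038² + 0.3462² + 0.5154² + 0.1077² = 0.000724 + 0.000014 + 0.119854 + 0.265637 + 0.011599 = 0.397828
B_B = 1 / 0.397828 = 2.5136
Σp_Dᵢ² = 0.7170² + 0.0755² + 0.0629² + 0.1384² + 0.0063² = 0.514089 + 0.005700 + 0.003956 + 0.019155 + 0.000040 = 0.542940
B_D = 1 / 0.542940 = 1.8418
Σp_Aᵢ² = 0.2214² + 0.1857² + 0.2143² + 0.2071² + 0.1714² = 0.049018 + 0.034484 + 0.045924 + 0.042890 + 0.029378 = 0.201694
B_A = 1 / 0.201694 = 4.9580
Ranking by B (broadest → narrowest): Species A (4.96) > Species B (2.51) > Species D (1.84)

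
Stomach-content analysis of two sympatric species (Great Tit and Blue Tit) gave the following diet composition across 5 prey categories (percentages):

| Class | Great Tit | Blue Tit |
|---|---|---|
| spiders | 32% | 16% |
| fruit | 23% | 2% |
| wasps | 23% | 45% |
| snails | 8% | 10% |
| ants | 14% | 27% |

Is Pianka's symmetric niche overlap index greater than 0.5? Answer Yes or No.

Yes

Convert percentages to proportions (divide by 100).
Σ p₁ᵢp₂ᵢ = 0.0512 + 0.0046 + 0.1035 + 0.0080 + 0.0378 = 0.2051
Σp_1ᵢ² = 0.32² + 0.23² + 0.23² + 0.08² + 0.14² = 0.1024 + 0.0529 + 0.0529 + 0.0064 + 0.0196 = 0.2342
Σp_2ᵢ² = 0.16² + 0.02² + 0.45² + 0.10² + 0.27² = 0.0256 + 0.0004 + 0.2025 + 0.0100 + 0.0729 = 0.3114
O = 0.2051 / √(0.2342 × 0.3114) = 0.2051 / 0.27006 = 0.7595
O = 0.7595 > 0.5 → Yes.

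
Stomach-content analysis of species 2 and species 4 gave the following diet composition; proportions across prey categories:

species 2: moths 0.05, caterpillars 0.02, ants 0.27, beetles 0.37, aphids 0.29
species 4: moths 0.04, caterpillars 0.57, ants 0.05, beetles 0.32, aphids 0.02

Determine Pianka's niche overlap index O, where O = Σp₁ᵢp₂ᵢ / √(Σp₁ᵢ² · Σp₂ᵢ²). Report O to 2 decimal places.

Σ p₁ᵢp₂ᵢ = 0.0020 + 0.0114 + 0.0135 + 0.1184 + 0.0058 = 0.1511
Σp_1ᵢ² = 0.05² + 0.02² + 0.27² + 0.37² + 0.29² = 0.0025 + 0.0004 + 0.0729 + 0.1369 + 0.0841 = 0.2968
Σp_2ᵢ² = 0.04² + 0.57² + 0.05² + 0.32² + 0.02² = 0.0016 + 0.3249 + 0.0025 + 0.1024 + 0.0004 = 0.4318
O = 0.1511 / √(0.2968 × 0.4318) = 0.1511 / 0.35799 = 0.4221

0.42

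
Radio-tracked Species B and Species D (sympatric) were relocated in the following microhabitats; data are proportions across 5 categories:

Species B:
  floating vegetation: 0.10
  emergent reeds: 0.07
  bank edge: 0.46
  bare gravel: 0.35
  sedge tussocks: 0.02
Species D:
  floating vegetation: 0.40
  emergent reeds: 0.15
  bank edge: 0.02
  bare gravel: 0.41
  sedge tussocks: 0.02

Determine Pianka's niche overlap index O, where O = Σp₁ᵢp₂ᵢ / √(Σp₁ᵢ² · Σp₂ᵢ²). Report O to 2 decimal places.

Σ p₁ᵢp₂ᵢ = 0.0400 + 0.0105 + 0.0092 + 0.1435 + 0.0004 = 0.2036
Σp_1ᵢ² = 0.10² + 0.07² + 0.46² + 0.35² + 0.02² = 0.0100 + 0.0049 + 0.2116 + 0.1225 + 0.0004 = 0.3494
Σp_2ᵢ² = 0.40² + 0.15² + 0.02² + 0.41² + 0.02² = 0.1600 + 0.0225 + 0.0004 + 0.1681 + 0.0004 = 0.3514
O = 0.2036 / √(0.3494 × 0.3514) = 0.2036 / 0.35040 = 0.5811

0.58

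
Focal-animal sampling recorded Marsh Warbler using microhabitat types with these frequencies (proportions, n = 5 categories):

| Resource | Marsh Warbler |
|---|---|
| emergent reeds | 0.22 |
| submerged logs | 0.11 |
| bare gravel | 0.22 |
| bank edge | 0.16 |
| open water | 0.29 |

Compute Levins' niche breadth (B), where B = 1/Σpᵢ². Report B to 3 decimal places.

Σpᵢ² = 0.22² + 0.11² + 0.22² + 0.16² + 0.29² = 0.0484 + 0.0121 + 0.0484 + 0.0256 + 0.0841 = 0.2186
B = 1 / 0.2186 = 4.57457

4.575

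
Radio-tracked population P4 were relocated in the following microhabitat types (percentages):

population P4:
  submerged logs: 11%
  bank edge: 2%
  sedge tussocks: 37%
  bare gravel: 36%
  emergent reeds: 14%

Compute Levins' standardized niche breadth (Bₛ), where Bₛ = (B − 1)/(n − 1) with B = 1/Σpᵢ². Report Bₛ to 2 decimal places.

Convert percentages to proportions (divide by 100).
Σpᵢ² = 0.11² + 0.02² + 0.37² + 0.36² + 0.14² = 0.0121 + 0.0004 + 0.1369 + 0.1296 + 0.0196 = 0.2986
B = 1 / 0.2986 = 3.3490
Bₛ = (B − 1)/(n − 1) = (3.3490 − 1)/(5 − 1) = 2.3490/4 = 0.5873

0.59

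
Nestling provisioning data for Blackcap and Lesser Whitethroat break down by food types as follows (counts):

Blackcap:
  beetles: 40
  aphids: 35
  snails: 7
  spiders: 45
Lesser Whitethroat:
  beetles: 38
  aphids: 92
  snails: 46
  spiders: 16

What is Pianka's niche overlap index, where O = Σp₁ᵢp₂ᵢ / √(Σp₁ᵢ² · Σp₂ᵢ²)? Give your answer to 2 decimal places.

0.75

Proportions for Blackcap (n=127): 40/127=0.3150, 35/127=0.2756, 7/127=0.0551, 45/127=0.3543
Proportions for Lesser Whitethroat (n=192): 38/192=0.1979, 92/192=0.4792, 46/192=0.2396, 16/192=0.0833
Σ p₁ᵢp₂ᵢ = 0.062339 + 0.132068 + 0.013202 + 0.029513 = 0.237122
Σp_1ᵢ² = 0.3150² + 0.2756² + 0.0551² + 0.3543² = 0.099225 + 0.075955 + 0.003036 + 0.125528 = 0.303744
Σp_2ᵢ² = 0.1979² + 0.4792² + 0.2396² + 0.0833² = 0.039164 + 0.229633 + 0.057408 + 0.006939 = 0.333144
O = 0.237122 / √(0.303744 × 0.333144) = 0.237122 / 0.3181045 = 0.7454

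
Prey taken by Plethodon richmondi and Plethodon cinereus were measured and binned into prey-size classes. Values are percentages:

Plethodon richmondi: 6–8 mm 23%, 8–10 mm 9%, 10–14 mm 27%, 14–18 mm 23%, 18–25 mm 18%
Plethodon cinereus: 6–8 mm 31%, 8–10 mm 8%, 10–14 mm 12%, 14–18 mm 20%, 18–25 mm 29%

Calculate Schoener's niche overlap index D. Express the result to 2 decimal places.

0.81

Convert percentages to proportions (divide by 100).
Σ|p₁ᵢ − p₂ᵢ| = 0.08 + 0.01 + 0.15 + 0.03 + 0.11 = 0.38
D = 1 − ½ × 0.38 = 1 − 0.190 = 0.8100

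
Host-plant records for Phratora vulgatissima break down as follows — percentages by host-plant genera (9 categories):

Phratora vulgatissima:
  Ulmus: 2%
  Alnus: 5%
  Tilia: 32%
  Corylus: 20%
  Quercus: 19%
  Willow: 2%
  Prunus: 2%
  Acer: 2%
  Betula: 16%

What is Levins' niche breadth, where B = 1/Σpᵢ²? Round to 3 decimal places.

4.803

Convert percentages to proportions (divide by 100).
Σpᵢ² = 0.02² + 0.05² + 0.32² + 0.20² + 0.19² + 0.02² + 0.02² + 0.02² + 0.16² = 0.0004 + 0.0025 + 0.1024 + 0.0400 + 0.0361 + 0.0004 + 0.0004 + 0.0004 + 0.0256 = 0.2082
B = 1 / 0.2082 = 4.80307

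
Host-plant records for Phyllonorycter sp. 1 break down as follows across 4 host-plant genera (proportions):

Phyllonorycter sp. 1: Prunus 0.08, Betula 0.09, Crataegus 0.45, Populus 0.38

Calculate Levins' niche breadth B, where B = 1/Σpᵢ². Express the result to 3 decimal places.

Σpᵢ² = 0.08² + 0.09² + 0.45² + 0.38² = 0.0064 + 0.0081 + 0.2025 + 0.1444 = 0.3614
B = 1 / 0.3614 = 2.76702

2.767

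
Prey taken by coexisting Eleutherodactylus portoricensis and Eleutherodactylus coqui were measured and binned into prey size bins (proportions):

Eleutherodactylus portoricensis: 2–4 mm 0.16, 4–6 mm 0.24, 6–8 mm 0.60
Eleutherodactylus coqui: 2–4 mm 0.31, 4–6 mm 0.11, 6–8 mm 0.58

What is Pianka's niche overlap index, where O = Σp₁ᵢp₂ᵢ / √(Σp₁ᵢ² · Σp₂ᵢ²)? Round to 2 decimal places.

Σ p₁ᵢp₂ᵢ = 0.0496 + 0.0264 + 0.3480 = 0.4240
Σp_1ᵢ² = 0.16² + 0.24² + 0.60² = 0.0256 + 0.0576 + 0.3600 = 0.4432
Σp_2ᵢ² = 0.31² + 0.11² + 0.58² = 0.0961 + 0.0121 + 0.3364 = 0.4446
O = 0.4240 / √(0.4432 × 0.4446) = 0.4240 / 0.44390 = 0.9552

0.96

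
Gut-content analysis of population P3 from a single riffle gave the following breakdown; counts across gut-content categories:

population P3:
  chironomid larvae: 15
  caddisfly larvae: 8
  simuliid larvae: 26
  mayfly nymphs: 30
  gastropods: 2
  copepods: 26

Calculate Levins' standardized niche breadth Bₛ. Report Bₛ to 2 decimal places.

0.70

Proportions for population P3 (n=107): 15/107=0.1402, 8/107=0.0748, 26/107=0.2430, 30/107=0.2804, 2/107=0.0187, 26/107=0.2430
Σpᵢ² = 0.1402² + 0.0748² + 0.2430² + 0.2804² + 0.0187² + 0.2430² = 0.019656 + 0.005595 + 0.059049 + 0.078624 + 0.000350 + 0.059049 = 0.222323
B = 1 / 0.222323 = 4.4980
Bₛ = (B − 1)/(n − 1) = (4.4980 − 1)/(6 − 1) = 3.4980/5 = 0.6996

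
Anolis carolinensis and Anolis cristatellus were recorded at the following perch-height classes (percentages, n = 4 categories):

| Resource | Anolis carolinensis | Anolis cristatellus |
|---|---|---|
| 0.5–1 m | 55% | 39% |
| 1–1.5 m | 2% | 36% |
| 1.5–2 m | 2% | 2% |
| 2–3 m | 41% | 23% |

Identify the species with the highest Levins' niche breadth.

Anolis cristatellus

Convert percentages to proportions (divide by 100).
Σp_caroᵢ² = 0.55² + 0.02² + 0.02² + 0.41² = 0.3025 + 0.0004 + 0.0004 + 0.1681 = 0.4714
B_caro = 1 / 0.4714 = 2.1213
Σp_crisᵢ² = 0.39² + 0.36² + 0.02² + 0.23² = 0.1521 + 0.1296 + 0.0004 + 0.0529 = 0.3350
B_cris = 1 / 0.3350 = 2.9851
Highest B → broadest niche (most generalist): Anolis cristatellus (B = 2.99).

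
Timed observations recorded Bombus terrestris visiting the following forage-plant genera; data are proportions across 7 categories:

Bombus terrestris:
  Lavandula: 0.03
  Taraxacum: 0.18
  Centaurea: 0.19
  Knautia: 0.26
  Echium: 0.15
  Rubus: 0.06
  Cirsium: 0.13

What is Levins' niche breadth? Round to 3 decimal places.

5.556

Σpᵢ² = 0.03² + 0.18² + 0.19² + 0.26² + 0.15² + 0.06² + 0.13² = 0.0009 + 0.0324 + 0.0361 + 0.0676 + 0.0225 + 0.0036 + 0.0169 = 0.1800
B = 1 / 0.1800 = 5.55556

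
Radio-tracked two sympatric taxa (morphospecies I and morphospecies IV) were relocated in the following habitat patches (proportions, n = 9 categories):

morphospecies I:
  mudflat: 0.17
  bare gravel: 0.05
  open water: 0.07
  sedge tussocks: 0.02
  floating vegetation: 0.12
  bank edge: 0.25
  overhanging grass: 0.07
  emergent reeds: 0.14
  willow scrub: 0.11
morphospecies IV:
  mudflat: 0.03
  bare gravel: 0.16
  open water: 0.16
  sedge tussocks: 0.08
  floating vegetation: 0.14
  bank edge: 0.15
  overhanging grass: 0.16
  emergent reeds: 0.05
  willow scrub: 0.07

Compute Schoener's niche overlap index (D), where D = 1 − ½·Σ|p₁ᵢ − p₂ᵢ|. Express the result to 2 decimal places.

0.63

Σ|p₁ᵢ − p₂ᵢ| = 0.14 + 0.11 + 0.09 + 0.06 + 0.02 + 0.10 + 0.09 + 0.09 + 0.04 = 0.74
D = 1 − ½ × 0.74 = 1 − 0.370 = 0.6300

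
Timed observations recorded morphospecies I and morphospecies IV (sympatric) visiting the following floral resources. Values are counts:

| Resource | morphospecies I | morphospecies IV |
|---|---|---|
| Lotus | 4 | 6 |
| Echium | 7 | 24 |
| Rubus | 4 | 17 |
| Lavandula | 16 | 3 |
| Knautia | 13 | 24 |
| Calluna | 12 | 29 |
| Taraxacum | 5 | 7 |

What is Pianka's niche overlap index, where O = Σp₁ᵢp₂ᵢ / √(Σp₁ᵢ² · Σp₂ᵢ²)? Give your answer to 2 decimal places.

0.79

Proportions for morphospecies I (n=61): 4/61=0.0656, 7/61=0.1148, 4/61=0.0656, 16/61=0.2623, 13/61=0.2131, 12/61=0.1967, 5/61=0.0820
Proportions for morphospecies IV (n=110): 6/110=0.0545, 24/110=0.2182, 17/110=0.1545, 3/110=0.0273, 24/110=0.2182, 29/110=0.2636, 7/110=0.0636
Σ p₁ᵢp₂ᵢ = 0.003575 + 0.025049 + 0.010135 + 0.007161 + 0.046498 + 0.051850 + 0.005215 = 0.149483
Σp_1ᵢ² = 0.0656² + 0.1148² + 0.0656² + 0.2623² + 0.2131² + 0.1967² + 0.0820² = 0.004303 + 0.013179 + 0.004303 + 0.068801 + 0.045412 + 0.038691 + 0.006724 = 0.181413
Σp_2ᵢ² = 0.0545² + 0.2182² + 0.1545² + 0.0273² + 0.2182² + 0.2636² + 0.0636² = 0.002970 + 0.047611 + 0.023870 + 0.000745 + 0.047611 + 0.069485 + 0.004045 = 0.196337
O = 0.149483 / √(0.181413 × 0.196337) = 0.149483 / 0.1887275 = 0.7921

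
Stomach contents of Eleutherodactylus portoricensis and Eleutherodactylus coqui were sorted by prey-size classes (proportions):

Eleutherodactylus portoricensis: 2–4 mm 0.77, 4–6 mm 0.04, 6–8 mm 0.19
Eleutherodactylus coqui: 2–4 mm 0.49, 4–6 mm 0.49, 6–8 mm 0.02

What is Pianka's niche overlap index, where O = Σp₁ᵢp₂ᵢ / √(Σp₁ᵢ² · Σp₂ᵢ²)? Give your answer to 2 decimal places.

Σ p₁ᵢp₂ᵢ = 0.3773 + 0.0196 + 0.0038 = 0.4007
Σp_1ᵢ² = 0.77² + 0.04² + 0.19² = 0.5929 + 0.0016 + 0.0361 = 0.6306
Σp_2ᵢ² = 0.49² + 0.49² + 0.02² = 0.2401 + 0.2401 + 0.0004 = 0.4806
O = 0.4007 / √(0.6306 × 0.4806) = 0.4007 / 0.55051 = 0.7279

0.73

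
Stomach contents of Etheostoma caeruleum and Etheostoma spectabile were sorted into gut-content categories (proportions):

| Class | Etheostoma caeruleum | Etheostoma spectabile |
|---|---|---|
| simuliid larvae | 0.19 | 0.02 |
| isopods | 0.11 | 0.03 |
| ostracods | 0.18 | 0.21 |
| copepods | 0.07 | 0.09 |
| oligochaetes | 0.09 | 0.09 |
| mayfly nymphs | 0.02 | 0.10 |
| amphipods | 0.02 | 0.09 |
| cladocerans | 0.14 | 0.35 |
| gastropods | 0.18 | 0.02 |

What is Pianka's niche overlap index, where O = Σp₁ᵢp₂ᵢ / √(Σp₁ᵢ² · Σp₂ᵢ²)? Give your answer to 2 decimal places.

Σ p₁ᵢp₂ᵢ = 0.0038 + 0.0033 + 0.0378 + 0.0063 + 0.0081 + 0.0020 + 0.0018 + 0.0490 + 0.0036 = 0.1157
Σp_1ᵢ² = 0.19² + 0.11² + 0.18² + 0.07² + 0.09² + 0.02² + 0.02² + 0.14² + 0.18² = 0.0361 + 0.0121 + 0.0324 + 0.0049 + 0.0081 + 0.0004 + 0.0004 + 0.0196 + 0.0324 = 0.1464
Σp_2ᵢ² = 0.02² + 0.03² + 0.21² + 0.09² + 0.09² + 0.10² + 0.09² + 0.35² + 0.02² = 0.0004 + 0.0009 + 0.0441 + 0.0081 + 0.0081 + 0.0100 + 0.0081 + 0.1225 + 0.0004 = 0.2026
O = 0.1157 / √(0.1464 × 0.2026) = 0.1157 / 0.17222 = 0.6718

0.67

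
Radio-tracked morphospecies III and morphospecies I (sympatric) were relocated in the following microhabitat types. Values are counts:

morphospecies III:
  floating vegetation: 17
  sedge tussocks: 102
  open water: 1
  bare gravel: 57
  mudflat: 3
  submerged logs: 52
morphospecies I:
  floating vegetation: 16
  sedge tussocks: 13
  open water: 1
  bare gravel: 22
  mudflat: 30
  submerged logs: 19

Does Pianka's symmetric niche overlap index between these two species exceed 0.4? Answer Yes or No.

Proportions for morphospecies III (n=232): 17/232=0.0733, 102/232=0.4397, 1/232=0.0043, 57/232=0.2457, 3/232=0.0129, 52/232=0.2241
Proportions for morphospecies I (n=101): 16/101=0.1584, 13/101=0.1287, 1/101=0.0099, 22/101=0.2178, 30/101=0.2970, 19/101=0.1881
Σ p₁ᵢp₂ᵢ = 0.011611 + 0.056589 + 0.000043 + 0.053513 + 0.003831 + 0.042153 = 0.167740
Σp_1ᵢ² = 0.0733² + 0.4397² + 0.0043² + 0.2457² + 0.0129² + 0.2241² = 0.005373 + 0.193336 + 0.000018 + 0.060368 + 0.000166 + 0.050221 = 0.309482
Σp_2ᵢ² = 0.1584² + 0.1287² + 0.0099² + 0.2178² + 0.2970² + 0.1881² = 0.025091 + 0.016564 + 0.000098 + 0.047437 + 0.088209 + 0.035382 = 0.212781
O = 0.167740 / √(0.309482 × 0.212781) = 0.167740 / 0.2566162 = 0.6537
O = 0.6537 > 0.4 → Yes.

Yes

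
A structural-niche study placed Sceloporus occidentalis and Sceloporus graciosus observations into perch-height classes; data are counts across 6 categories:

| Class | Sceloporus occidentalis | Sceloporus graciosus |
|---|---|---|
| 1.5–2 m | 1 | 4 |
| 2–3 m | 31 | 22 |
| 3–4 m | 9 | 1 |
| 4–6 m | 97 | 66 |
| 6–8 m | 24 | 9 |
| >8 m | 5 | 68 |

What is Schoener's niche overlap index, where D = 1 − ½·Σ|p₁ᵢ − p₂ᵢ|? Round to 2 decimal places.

Proportions for Sceloporus occidentalis (n=167): 1/167=0.0060, 31/167=0.1856, 9/167=0.0539, 97/167=0.5808, 24/167=0.1437, 5/167=0.0299
Proportions for Sceloporus graciosus (n=170): 4/170=0.0235, 22/170=0.1294, 1/170=0.0059, 66/170=0.3882, 9/170=0.0529, 68/170=0.4000
Σ|p₁ᵢ − p₂ᵢ| = 0.0175 + 0.0562 + 0.0480 + 0.1926 + 0.0908 + 0.3701 = 0.7752
D = 1 − ½ × 0.7752 = 1 − 0.38760 = 0.61240

0.61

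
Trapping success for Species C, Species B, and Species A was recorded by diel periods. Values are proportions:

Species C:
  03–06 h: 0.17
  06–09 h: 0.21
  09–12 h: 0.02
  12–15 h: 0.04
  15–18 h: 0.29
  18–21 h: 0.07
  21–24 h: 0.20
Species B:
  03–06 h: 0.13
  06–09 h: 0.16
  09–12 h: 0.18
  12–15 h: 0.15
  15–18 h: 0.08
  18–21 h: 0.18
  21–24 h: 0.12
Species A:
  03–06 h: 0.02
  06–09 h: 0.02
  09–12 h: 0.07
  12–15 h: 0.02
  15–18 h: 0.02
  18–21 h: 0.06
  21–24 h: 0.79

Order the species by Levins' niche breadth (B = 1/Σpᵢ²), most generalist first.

Σp_Cᵢ² = 0.17² + 0.21² + 0.02² + 0.04² + 0.29² + 0.07² + 0.20² = 0.0289 + 0.0441 + 0.0004 + 0.0016 + 0.0841 + 0.0049 + 0.0400 = 0.2040
B_C = 1 / 0.2040 = 4.9020
Σp_Bᵢ² = 0.13² + 0.16² + 0.18² + 0.15² + 0.08² + 0.18² + 0.12² = 0.0169 + 0.0256 + 0.0324 + 0.0225 + 0.0064 + 0.0324 + 0.0144 = 0.1506
B_B = 1 / 0.1506 = 6.6401
Σp_Aᵢ² = 0.02² + 0.02² + 0.07² + 0.02² + 0.02² + 0.06² + 0.79² = 0.0004 + 0.0004 + 0.0049 + 0.0004 + 0.0004 + 0.0036 + 0.6241 = 0.6342
B_A = 1 / 0.6342 = 1.5768
Ranking by B (broadest → narrowest): Species B (6.64) > Species C (4.90) > Species A (1.58)

Species B > Species C > Species A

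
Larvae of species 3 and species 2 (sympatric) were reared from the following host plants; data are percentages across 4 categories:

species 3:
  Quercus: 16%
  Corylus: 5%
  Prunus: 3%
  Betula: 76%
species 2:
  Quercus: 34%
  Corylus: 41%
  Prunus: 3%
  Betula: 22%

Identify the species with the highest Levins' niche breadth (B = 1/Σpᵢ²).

species 2

Convert percentages to proportions (divide by 100).
Σp_3ᵢ² = 0.16² + 0.05² + 0.03² + 0.76² = 0.0256 + 0.0025 + 0.0009 + 0.5776 = 0.6066
B_3 = 1 / 0.6066 = 1.6485
Σp_2ᵢ² = 0.34² + 0.41² + 0.03² + 0.22² = 0.1156 + 0.1681 + 0.0009 + 0.0484 = 0.3330
B_2 = 1 / 0.3330 = 3.0030
Highest B → broadest niche (most generalist): species 2 (B = 3.00).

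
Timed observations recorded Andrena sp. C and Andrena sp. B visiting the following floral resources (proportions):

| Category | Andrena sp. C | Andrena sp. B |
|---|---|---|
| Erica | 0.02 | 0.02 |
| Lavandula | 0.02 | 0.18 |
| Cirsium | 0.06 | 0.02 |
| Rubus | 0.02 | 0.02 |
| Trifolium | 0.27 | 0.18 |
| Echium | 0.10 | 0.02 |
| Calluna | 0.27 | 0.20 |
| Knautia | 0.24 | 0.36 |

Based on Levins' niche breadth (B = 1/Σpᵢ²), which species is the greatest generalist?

Σp_Cᵢ² = 0.02² + 0.02² + 0.06² + 0.02² + 0.27² + 0.10² + 0.27² + 0.24² = 0.0004 + 0.0004 + 0.0036 + 0.0004 + 0.0729 + 0.0100 + 0.0729 + 0.0576 = 0.2182
B_C = 1 / 0.2182 = 4.5830
Σp_Bᵢ² = 0.02² + 0.18² + 0.02² + 0.02² + 0.18² + 0.02² + 0.20² + 0.36² = 0.0004 + 0.0324 + 0.0004 + 0.0004 + 0.0324 + 0.0004 + 0.0400 + 0.1296 = 0.2360
B_B = 1 / 0.2360 = 4.2373
Highest B → broadest niche (most generalist): Andrena sp. C (B = 4.58).

Andrena sp. C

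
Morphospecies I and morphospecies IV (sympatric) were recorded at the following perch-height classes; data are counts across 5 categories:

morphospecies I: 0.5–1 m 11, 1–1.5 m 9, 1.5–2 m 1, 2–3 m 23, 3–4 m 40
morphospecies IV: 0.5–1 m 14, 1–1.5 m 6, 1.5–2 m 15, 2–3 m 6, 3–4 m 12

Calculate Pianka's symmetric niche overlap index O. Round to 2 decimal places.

Proportions for morphospecies I (n=84): 11/84=0.1310, 9/84=0.1071, 1/84=0.0119, 23/84=0.2738, 40/84=0.4762
Proportions for morphospecies IV (n=53): 14/53=0.2642, 6/53=0.1132, 15/53=0.2830, 6/53=0.1132, 12/53=0.2264
Σ p₁ᵢp₂ᵢ = 0.034610 + 0.012124 + 0.003368 + 0.030994 + 0.107812 = 0.188908
Σp_1ᵢ² = 0.1310² + 0.1071² + 0.0119² + 0.2738² + 0.4762² = 0.017161 + 0.011470 + 0.000142 + 0.074966 + 0.226766 = 0.330505
Σp_2ᵢ² = 0.2642² + 0.1132² + 0.2830² + 0.1132² + 0.2264² = 0.069802 + 0.012814 + 0.080089 + 0.012814 + 0.051257 = 0.226776
O = 0.188908 / √(0.330505 × 0.226776) = 0.188908 / 0.2737711 = 0.6900

0.69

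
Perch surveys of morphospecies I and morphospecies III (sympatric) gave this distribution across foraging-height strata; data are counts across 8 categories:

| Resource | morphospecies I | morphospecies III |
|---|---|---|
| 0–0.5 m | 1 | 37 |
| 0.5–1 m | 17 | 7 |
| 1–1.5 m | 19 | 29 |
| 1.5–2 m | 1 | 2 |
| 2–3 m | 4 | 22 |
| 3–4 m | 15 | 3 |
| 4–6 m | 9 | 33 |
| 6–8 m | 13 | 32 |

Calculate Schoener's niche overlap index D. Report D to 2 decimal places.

Proportions for morphospecies I (n=79): 1/79=0.0127, 17/79=0.2152, 19/79=0.2405, 1/79=0.0127, 4/79=0.0506, 15/79=0.1899, 9/79=0.1139, 13/79=0.1646
Proportions for morphospecies III (n=165): 37/165=0.2242, 7/165=0.0424, 29/165=0.1758, 2/165=0.0121, 22/165=0.1333, 3/165=0.0182, 33/165=0.2000, 32/165=0.1939
Σ|p₁ᵢ − p₂ᵢ| = 0.2115 + 0.1728 + 0.0647 + 0.0006 + 0.0827 + 0.1717 + 0.0861 + 0.0293 = 0.8194
D = 1 − ½ × 0.8194 = 1 − 0.40970 = 0.59030

0.59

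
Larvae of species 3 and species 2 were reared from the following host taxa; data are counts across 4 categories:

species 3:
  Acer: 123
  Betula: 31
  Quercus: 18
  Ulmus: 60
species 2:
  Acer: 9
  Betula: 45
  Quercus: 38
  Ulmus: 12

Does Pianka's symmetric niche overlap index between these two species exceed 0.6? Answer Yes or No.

Proportions for species 3 (n=232): 123/232=0.5302, 31/232=0.1336, 18/232=0.0776, 60/232=0.2586
Proportions for species 2 (n=104): 9/104=0.0865, 45/104=0.4327, 38/104=0.3654, 12/104=0.1154
Σ p₁ᵢp₂ᵢ = 0.045862 + 0.057809 + 0.028355 + 0.029842 = 0.161868
Σp_1ᵢ² = 0.5302² + 0.1336² + 0.0776² + 0.2586² = 0.281112 + 0.017849 + 0.006022 + 0.066874 = 0.371857
Σp_2ᵢ² = 0.0865² + 0.4327² + 0.3654² + 0.1154² = 0.007482 + 0.187229 + 0.133517 + 0.013317 = 0.341545
O = 0.161868 / √(0.371857 × 0.341545) = 0.161868 / 0.3563789 = 0.4542
O = 0.4542 < 0.6 → No.

No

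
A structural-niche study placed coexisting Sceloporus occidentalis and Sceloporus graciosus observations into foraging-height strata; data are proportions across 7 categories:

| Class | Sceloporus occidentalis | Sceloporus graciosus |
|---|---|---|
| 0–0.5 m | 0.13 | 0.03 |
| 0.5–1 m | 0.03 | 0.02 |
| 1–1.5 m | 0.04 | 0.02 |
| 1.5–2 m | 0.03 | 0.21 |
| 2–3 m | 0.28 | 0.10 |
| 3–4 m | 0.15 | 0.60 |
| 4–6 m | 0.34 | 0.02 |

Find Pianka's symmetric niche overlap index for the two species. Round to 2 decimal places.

0.43

Σ p₁ᵢp₂ᵢ = 0.0039 + 0.0006 + 0.0008 + 0.0063 + 0.0280 + 0.0900 + 0.0068 = 0.1364
Σp_1ᵢ² = 0.13² + 0.03² + 0.04² + 0.03² + 0.28² + 0.15² + 0.34² = 0.0169 + 0.0009 + 0.0016 + 0.0009 + 0.0784 + 0.0225 + 0.1156 = 0.2368
Σp_2ᵢ² = 0.03² + 0.02² + 0.02² + 0.21² + 0.10² + 0.60² + 0.02² = 0.0009 + 0.0004 + 0.0004 + 0.0441 + 0.0100 + 0.3600 + 0.0004 = 0.4162
O = 0.1364 / √(0.2368 × 0.4162) = 0.1364 / 0.31394 = 0.4345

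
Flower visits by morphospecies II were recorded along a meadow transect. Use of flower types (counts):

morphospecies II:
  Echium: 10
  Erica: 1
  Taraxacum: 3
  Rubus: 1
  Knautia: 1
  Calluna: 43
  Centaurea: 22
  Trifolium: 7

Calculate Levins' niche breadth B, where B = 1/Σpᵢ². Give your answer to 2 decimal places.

3.11

Proportions for morphospecies II (n=88): 10/88=0.1136, 1/88=0.0114, 3/88=0.0341, 1/88=0.0114, 1/88=0.0114, 43/88=0.4886, 22/88=0.2500, 7/88=0.0795
Σpᵢ² = 0.1136² + 0.0114² + 0.0341² + 0.0114² + 0.0114² + 0.4886² + 0.2500² + 0.0795² = 0.012905 + 0.000130 + 0.001163 + 0.000130 + 0.000130 + 0.238730 + 0.062500 + 0.006320 = 0.322008
B = 1 / 0.322008 = 3.1055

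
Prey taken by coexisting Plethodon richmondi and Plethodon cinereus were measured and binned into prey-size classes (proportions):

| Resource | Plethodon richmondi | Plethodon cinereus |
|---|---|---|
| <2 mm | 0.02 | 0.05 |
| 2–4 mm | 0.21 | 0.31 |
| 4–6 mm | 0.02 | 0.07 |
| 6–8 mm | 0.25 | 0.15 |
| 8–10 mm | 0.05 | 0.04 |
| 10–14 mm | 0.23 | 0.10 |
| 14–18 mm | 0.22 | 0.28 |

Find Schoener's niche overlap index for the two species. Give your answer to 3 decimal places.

0.760

Σ|p₁ᵢ − p₂ᵢ| = 0.03 + 0.10 + 0.05 + 0.10 + 0.01 + 0.13 + 0.06 = 0.48
D = 1 − ½ × 0.48 = 1 − 0.240 = 0.76000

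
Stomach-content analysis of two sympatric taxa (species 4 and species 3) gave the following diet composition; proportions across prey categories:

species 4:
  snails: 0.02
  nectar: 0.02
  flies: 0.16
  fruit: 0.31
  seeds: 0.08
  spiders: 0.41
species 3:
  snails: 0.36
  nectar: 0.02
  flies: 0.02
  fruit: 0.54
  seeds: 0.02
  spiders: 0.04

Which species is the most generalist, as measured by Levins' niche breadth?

Σp_4ᵢ² = 0.02² + 0.02² + 0.16² + 0.31² + 0.08² + 0.41² = 0.0004 + 0.0004 + 0.0256 + 0.0961 + 0.0064 + 0.1681 = 0.2970
B_4 = 1 / 0.2970 = 3.3670
Σp_3ᵢ² = 0.36² + 0.02² + 0.02² + 0.54² + 0.02² + 0.04² = 0.1296 + 0.0004 + 0.0004 + 0.2916 + 0.0004 + 0.0016 = 0.4240
B_3 = 1 / 0.4240 = 2.3585
Highest B → broadest niche (most generalist): species 4 (B = 3.37).

species 4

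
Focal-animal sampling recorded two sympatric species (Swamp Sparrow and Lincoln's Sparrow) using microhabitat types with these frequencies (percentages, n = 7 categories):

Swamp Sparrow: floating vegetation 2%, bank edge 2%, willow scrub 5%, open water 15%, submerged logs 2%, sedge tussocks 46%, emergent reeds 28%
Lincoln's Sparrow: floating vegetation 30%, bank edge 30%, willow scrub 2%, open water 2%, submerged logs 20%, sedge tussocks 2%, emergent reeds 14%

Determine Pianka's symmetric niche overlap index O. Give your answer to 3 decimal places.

Convert percentages to proportions (divide by 100).
Σ p₁ᵢp₂ᵢ = 0.0060 + 0.0060 + 0.0010 + 0.0030 + 0.0040 + 0.0092 + 0.0392 = 0.0684
Σp_1ᵢ² = 0.02² + 0.02² + 0.05² + 0.15² + 0.02² + 0.46² + 0.28² = 0.0004 + 0.0004 + 0.0025 + 0.0225 + 0.0004 + 0.2116 + 0.0784 = 0.3162
Σp_2ᵢ² = 0.30² + 0.30² + 0.02² + 0.02² + 0.20² + 0.02² + 0.14² = 0.0900 + 0.0900 + 0.0004 + 0.0004 + 0.0400 + 0.0004 + 0.0196 = 0.2408
O = 0.0684 / √(0.3162 × 0.2408) = 0.0684 / 0.275937 = 0.24788

0.248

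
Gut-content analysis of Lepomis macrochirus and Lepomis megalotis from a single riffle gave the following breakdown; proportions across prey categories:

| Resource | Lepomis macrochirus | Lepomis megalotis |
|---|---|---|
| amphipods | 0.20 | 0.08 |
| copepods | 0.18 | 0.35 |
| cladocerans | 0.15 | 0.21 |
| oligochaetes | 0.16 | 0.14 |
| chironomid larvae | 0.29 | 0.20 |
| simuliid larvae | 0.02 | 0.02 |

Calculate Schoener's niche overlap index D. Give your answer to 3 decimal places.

Σ|p₁ᵢ − p₂ᵢ| = 0.12 + 0.17 + 0.06 + 0.02 + 0.09 + 0.00 = 0.46
D = 1 − ½ × 0.46 = 1 − 0.230 = 0.77000

0.770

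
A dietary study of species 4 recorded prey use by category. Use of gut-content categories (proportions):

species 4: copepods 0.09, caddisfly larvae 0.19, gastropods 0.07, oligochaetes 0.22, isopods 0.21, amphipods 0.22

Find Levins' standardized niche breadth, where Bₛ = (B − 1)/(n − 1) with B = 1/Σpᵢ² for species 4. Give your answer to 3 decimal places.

0.853

Σpᵢ² = 0.09² + 0.19² + 0.07² + 0.22² + 0.21² + 0.22² = 0.0081 + 0.0361 + 0.0049 + 0.0484 + 0.0441 + 0.0484 = 0.1900
B = 1 / 0.1900 = 5.26316
Bₛ = (B − 1)/(n − 1) = (5.26316 − 1)/(6 − 1) = 4.26316/5 = 0.85263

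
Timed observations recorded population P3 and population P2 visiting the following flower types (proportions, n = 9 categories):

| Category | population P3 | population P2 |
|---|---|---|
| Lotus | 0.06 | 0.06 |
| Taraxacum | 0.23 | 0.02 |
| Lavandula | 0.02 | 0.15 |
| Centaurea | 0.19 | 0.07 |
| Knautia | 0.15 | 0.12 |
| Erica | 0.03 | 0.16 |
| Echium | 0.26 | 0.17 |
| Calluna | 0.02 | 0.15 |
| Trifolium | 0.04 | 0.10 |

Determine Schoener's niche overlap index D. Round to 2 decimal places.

Σ|p₁ᵢ − p₂ᵢ| = 0.00 + 0.21 + 0.13 + 0.12 + 0.03 + 0.13 + 0.09 + 0.13 + 0.06 = 0.90
D = 1 − ½ × 0.90 = 1 − 0.450 = 0.5500

0.55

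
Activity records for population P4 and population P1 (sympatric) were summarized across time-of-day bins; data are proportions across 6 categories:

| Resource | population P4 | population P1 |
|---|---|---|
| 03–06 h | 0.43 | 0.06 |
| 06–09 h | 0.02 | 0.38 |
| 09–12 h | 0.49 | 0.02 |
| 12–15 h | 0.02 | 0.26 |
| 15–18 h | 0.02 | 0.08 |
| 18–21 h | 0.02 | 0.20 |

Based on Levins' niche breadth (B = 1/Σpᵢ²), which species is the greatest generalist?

Σp_P4ᵢ² = 0.43² + 0.02² + 0.49² + 0.02² + 0.02² + 0.02² = 0.1849 + 0.0004 + 0.2401 + 0.0004 + 0.0004 + 0.0004 = 0.4266
B_P4 = 1 / 0.4266 = 2.3441
Σp_P1ᵢ² = 0.06² + 0.38² + 0.02² + 0.26² + 0.08² + 0.20² = 0.0036 + 0.1444 + 0.0004 + 0.0676 + 0.0064 + 0.0400 = 0.2624
B_P1 = 1 / 0.2624 = 3.8110
Highest B → broadest niche (most generalist): population P1 (B = 3.81).

population P1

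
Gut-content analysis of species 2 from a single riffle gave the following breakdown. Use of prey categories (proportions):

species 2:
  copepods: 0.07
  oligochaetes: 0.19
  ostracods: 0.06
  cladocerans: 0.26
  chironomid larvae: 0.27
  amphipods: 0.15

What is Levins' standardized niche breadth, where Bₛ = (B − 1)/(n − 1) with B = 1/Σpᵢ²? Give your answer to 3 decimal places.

Σpᵢ² = 0.07² + 0.19² + 0.06² + 0.26² + 0.27² + 0.15² = 0.0049 + 0.0361 + 0.0036 + 0.0676 + 0.0729 + 0.0225 = 0.2076
B = 1 / 0.2076 = 4.81696
Bₛ = (B − 1)/(n − 1) = (4.81696 − 1)/(6 − 1) = 3.81696/5 = 0.76339

0.763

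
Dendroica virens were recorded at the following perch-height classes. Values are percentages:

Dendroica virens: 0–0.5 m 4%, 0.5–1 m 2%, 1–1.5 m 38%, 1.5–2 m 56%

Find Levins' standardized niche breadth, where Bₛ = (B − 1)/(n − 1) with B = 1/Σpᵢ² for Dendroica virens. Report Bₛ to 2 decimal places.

Convert percentages to proportions (divide by 100).
Σpᵢ² = 0.04² + 0.02² + 0.38² + 0.56² = 0.0016 + 0.0004 + 0.1444 + 0.3136 = 0.4600
B = 1 / 0.4600 = 2.1739
Bₛ = (B − 1)/(n − 1) = (2.1739 − 1)/(4 − 1) = 1.1739/3 = 0.3913

0.39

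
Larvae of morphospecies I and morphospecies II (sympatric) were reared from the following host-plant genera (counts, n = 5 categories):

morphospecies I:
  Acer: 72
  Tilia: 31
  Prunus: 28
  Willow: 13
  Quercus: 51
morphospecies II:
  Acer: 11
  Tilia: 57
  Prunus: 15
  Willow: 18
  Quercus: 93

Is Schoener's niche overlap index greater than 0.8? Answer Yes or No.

No

Proportions for morphospecies I (n=195): 72/195=0.3692, 31/195=0.1590, 28/195=0.1436, 13/195=0.0667, 51/195=0.2615
Proportions for morphospecies II (n=194): 11/194=0.0567, 57/194=0.2938, 15/194=0.0773, 18/194=0.0928, 93/194=0.4794
Σ|p₁ᵢ − p₂ᵢ| = 0.3125 + 0.1348 + 0.0663 + 0.0261 + 0.2179 = 0.7576
D = 1 − ½ × 0.7576 = 1 − 0.37880 = 0.62120
D = 0.62120 < 0.8 → No.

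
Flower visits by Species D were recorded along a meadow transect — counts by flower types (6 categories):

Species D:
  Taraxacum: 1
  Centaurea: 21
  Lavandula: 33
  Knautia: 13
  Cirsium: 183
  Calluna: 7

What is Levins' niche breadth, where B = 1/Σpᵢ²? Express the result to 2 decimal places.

Proportions for Species D (n=258): 1/258=0.0039, 21/258=0.0814, 33/258=0.1279, 13/258=0.0504, 183/258=0.7093, 7/258=0.0271
Σpᵢ² = 0.0039² + 0.0814² + 0.1279² + 0.0504² + 0.7093² + 0.0271² = 0.000015 + 0.006626 + 0.016358 + 0.002540 + 0.503106 + 0.000734 = 0.529379
B = 1 / 0.529379 = 1.8890

1.89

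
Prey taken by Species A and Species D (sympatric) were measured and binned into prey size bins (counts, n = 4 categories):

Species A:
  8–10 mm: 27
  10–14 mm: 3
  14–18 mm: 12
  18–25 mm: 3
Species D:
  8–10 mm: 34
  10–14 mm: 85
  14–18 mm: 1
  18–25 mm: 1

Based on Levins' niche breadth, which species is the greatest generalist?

Proportions for Species A (n=45): 27/45=0.6000, 3/45=0.0667, 12/45=0.2667, 3/45=0.0667
Proportions for Species D (n=121): 34/121=0.2810, 85/121=0.7025, 1/121=0.0083, 1/121=0.0083
Σp_Aᵢ² = 0.6000² + 0.0667² + 0.2667² + 0.0667² = 0.360000 + 0.004449 + 0.071129 + 0.004449 = 0.440027
B_A = 1 / 0.440027 = 2.2726
Σp_Dᵢ² = 0.2810² + 0.7025² + 0.0083² + 0.0083² = 0.078961 + 0.493506 + 0.000069 + 0.000069 = 0.572605
B_D = 1 / 0.572605 = 1.7464
Highest B → broadest niche (most generalist): Species A (B = 2.27).

Species A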